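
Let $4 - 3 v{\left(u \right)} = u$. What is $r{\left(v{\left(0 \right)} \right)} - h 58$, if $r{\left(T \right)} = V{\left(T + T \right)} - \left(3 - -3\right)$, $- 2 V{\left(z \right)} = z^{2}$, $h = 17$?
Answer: $- \frac{8960}{9} \approx -995.56$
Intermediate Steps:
$v{\left(u \right)} = \frac{4}{3} - \frac{u}{3}$
$V{\left(z \right)} = - \frac{z^{2}}{2}$
$r{\left(T \right)} = -6 - 2 T^{2}$ ($r{\left(T \right)} = - \frac{\left(T + T\right)^{2}}{2} - \left(3 - -3\right) = - \frac{\left(2 T\right)^{2}}{2} - \left(3 + 3\right) = - \frac{4 T^{2}}{2} - 6 = - 2 T^{2} - 6 = -6 - 2 T^{2}$)
$r{\left(v{\left(0 \right)} \right)} - h 58 = \left(-6 - 2 \left(\frac{4}{3} - 0\right)^{2}\right) - 17 \cdot 58 = \left(-6 - 2 \left(\frac{4}{3} + 0\right)^{2}\right) - 986 = \left(-6 - 2 \left(\frac{4}{3}\right)^{2}\right) - 986 = \left(-6 - \frac{32}{9}\right) - 986 = - \frac{86}{9} - 986 = - \frac{8960}{9}$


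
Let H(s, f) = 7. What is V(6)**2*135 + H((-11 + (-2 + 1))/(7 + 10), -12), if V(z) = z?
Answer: 4867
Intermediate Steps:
V(6)**2*135 + H((-11 + (-2 + 1))/(7 + 10), -12) = 6**2*135 + 7 = 36*135 + 7 = 4860 + 7 = 4867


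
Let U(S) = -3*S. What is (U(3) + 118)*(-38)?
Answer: -4142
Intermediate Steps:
(U(3) + 118)*(-38) = (-3*3 + 118)*(-38) = (-9 + 118)*(-38) = 109*(-38) = -4142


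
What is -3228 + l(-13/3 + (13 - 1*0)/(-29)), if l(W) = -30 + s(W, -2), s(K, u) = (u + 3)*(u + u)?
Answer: -3262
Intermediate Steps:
s(K, u) = 2*u*(3 + u) (s(K, u) = (3 + u)*(2*u) = 2*u*(3 + u))
l(W) = -34 (l(W) = -30 + 2*(-2)*(3 - 2) = -30 + 2*(-2)*1 = -30 - 4 = -34)
-3228 + l(-13/3 + (13 - 1*0)/(-29)) = -3228 - 34 = -3262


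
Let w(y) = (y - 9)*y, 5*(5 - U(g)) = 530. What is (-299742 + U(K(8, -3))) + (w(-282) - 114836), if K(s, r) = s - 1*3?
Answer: -332617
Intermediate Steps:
K(s, r) = -3 + s (K(s, r) = s - 3 = -3 + s)
U(g) = -101 (U(g) = 5 - 1/5*530 = 5 - 106 = -101)
w(y) = y*(-9 + y) (w(y) = (-9 + y)*y = y*(-9 + y))
(-299742 + U(K(8, -3))) + (w(-282) - 114836) = (-299742 - 101) + (-282*(-9 - 282) - 114836) = -299843 + (-282*(-291) - 114836) = -299843 + (82062 - 114836) = -299843 - 32774 = -332617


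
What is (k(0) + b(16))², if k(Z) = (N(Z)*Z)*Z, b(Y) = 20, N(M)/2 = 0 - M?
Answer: 400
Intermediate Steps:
N(M) = -2*M (N(M) = 2*(0 - M) = 2*(-M) = -2*M)
k(Z) = -2*Z³ (k(Z) = ((-2*Z)*Z)*Z = (-2*Z²)*Z = -2*Z³)
(k(0) + b(16))² = (-2*0³ + 20)² = (-2*0 + 20)² = (0 + 20)² = 20² = 400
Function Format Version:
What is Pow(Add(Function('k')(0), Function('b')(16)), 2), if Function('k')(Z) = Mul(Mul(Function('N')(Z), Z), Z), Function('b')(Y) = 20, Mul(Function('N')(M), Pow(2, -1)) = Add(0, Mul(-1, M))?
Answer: 400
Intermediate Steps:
Function('N')(M) = Mul(-2, M) (Function('N')(M) = Mul(2, Add(0, Mul(-1, M))) = Mul(2, Mul(-1, M)) = Mul(-2, M))
Function('k')(Z) = Mul(-2, Pow(Z, 3)) (Function('k')(Z) = Mul(Mul(Mul(-2, Z), Z), Z) = Mul(Mul(-2, Pow(Z, 2)), Z) = Mul(-2, Pow(Z, 3)))
Pow(Add(Function('k')(0), Function('b')(16)), 2) = Pow(Add(Mul(-2, Pow(0, 3)), 20), 2) = Pow(Add(Mul(-2, 0), 20), 2) = Pow(Add(0, 20), 2) = Pow(20, 2) = 400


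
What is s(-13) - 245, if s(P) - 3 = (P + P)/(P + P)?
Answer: -241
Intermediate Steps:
s(P) = 4 (s(P) = 3 + (P + P)/(P + P) = 3 + (2*P)/((2*P)) = 3 + (2*P)*(1/(2*P)) = 3 + 1 = 4)
s(-13) - 245 = 4 - 245 = -241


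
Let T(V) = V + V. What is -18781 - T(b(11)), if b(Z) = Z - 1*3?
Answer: -18797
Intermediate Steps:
b(Z) = -3 + Z (b(Z) = Z - 3 = -3 + Z)
T(V) = 2*V
-18781 - T(b(11)) = -18781 - 2*(-3 + 11) = -18781 - 2*8 = -18781 - 1*16 = -18781 - 16 = -18797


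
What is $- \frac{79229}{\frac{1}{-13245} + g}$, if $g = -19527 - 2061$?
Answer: $\frac{1049388105}{285933061} \approx 3.67$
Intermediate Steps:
$g = -21588$ ($g = -19527 - 2061 = -21588$)
$- \frac{79229}{\frac{1}{-13245} + g} = - \frac{79229}{\frac{1}{-13245} - 21588} = - \frac{79229}{- \frac{1}{13245} - 21588} = - \frac{79229}{- \frac{285933061}{13245}} = \left(-79229\right) \left(- \frac{13245}{285933061}\right) = \frac{1049388105}{285933061}$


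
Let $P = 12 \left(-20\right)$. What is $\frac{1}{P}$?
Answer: $- \frac{1}{240} \approx -0.0041667$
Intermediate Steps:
$P = -240$
$\frac{1}{P} = \frac{1}{-240} = - \frac{1}{240}$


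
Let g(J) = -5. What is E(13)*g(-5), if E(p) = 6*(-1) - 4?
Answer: 50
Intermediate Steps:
E(p) = -10 (E(p) = -6 - 4 = -10)
E(13)*g(-5) = -10*(-5) = 50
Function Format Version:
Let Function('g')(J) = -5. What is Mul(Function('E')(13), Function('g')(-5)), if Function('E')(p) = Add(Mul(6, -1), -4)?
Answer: 50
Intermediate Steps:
Function('E')(p) = -10 (Function('E')(p) = Add(-6, -4) = -10)
Mul(Function('E')(13), Function('g')(-5)) = Mul(-10, -5) = 50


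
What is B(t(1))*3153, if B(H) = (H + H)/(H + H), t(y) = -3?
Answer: 3153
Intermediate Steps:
B(H) = 1 (B(H) = (2*H)/((2*H)) = (2*H)*(1/(2*H)) = 1)
B(t(1))*3153 = 1*3153 = 3153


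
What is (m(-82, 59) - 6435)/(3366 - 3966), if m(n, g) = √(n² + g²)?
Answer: 429/40 - √10205/600 ≈ 10.557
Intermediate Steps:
m(n, g) = √(g² + n²)
(m(-82, 59) - 6435)/(3366 - 3966) = (√(59² + (-82)²) - 6435)/(3366 - 3966) = (√(3481 + 6724) - 6435)/(-600) = (√10205 - 6435)*(-1/600) = (-6435 + √10205)*(-1/600) = 429/40 - √10205/600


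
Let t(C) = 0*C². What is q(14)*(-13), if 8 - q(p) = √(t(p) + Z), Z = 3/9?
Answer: -104 + 13*√3/3 ≈ -96.494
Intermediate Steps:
Z = ⅓ (Z = 3*(⅑) = ⅓ ≈ 0.33333)
t(C) = 0
q(p) = 8 - √3/3 (q(p) = 8 - √(0 + ⅓) = 8 - √(⅓) = 8 - √3/3)
q(14)*(-13) = (8 - √3/3)*(-13) = -104 + 13*√3/3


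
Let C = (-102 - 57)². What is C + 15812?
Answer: 41093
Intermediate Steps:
C = 25281 (C = (-159)² = 25281)
C + 15812 = 25281 + 15812 = 41093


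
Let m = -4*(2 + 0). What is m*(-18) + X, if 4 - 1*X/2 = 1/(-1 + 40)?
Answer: 5926/39 ≈ 151.95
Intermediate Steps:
X = 310/39 (X = 8 - 2/(-1 + 40) = 8 - 2/39 = 310/39 ≈ 7.9487)
m = -8 (m = -4*2 = -8)
m*(-18) + X = -8*(-18) + 310/39 = 144 + 310/39 = 5926/39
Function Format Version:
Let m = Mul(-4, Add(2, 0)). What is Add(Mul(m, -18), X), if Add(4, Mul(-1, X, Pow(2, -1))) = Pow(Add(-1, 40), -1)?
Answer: Rational(5926, 39) ≈ 151.95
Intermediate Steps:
X = Rational(310, 39) (X = Add(8, Mul(-2, Pow(Add(-1, 40), -1))) = Add(8, Mul(-2, Pow(39, -1))) = Add(8, Mul(-2, Rational(1, 39))) = Add(8, Rational(-2, 39)) = Rational(310, 39) ≈ 7.9487)
m = -8 (m = Mul(-4, 2) = -8)
Add(Mul(m, -18), X) = Add(Mul(-8, -18), Rational(310, 39)) = Add(144, Rational(310, 39)) = Rational(5926, 39)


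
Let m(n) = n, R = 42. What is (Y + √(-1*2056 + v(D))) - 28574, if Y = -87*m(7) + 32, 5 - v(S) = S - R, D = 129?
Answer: -29151 + I*√2138 ≈ -29151.0 + 46.239*I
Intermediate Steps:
v(S) = 47 - S (v(S) = 5 - (S - 1*42) = 5 - (S - 42) = 5 - (-42 + S) = 5 + (42 - S) = 47 - S)
Y = -577 (Y = -87*7 + 32 = -609 + 32 = -577)
(Y + √(-1*2056 + v(D))) - 28574 = (-577 + √(-1*2056 + (47 - 1*129))) - 28574 = (-577 + √(-2056 + (47 - 129))) - 28574 = (-577 + √(-2056 - 82)) - 28574 = (-577 + √(-2138)) - 28574 = (-577 + I*√2138) - 28574 = -29151 + I*√2138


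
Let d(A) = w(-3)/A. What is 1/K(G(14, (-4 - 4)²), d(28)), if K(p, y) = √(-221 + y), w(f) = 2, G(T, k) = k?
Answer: -I*√43302/3093 ≈ -0.067278*I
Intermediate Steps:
d(A) = 2/A
1/K(G(14, (-4 - 4)²), d(28)) = 1/(√(-221 + 2/28)) = 1/(√(-221 + 2*(1/28))) = 1/(√(-221 + 1/14)) = 1/(√(-3093/14)) = 1/(I*√43302/14) = -I*√43302/3093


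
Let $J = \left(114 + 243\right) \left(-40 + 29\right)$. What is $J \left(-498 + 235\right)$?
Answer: $1032801$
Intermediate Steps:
$J = -3927$ ($J = 357 \left(-11\right) = -3927$)
$J \left(-498 + 235\right) = - 3927 \left(-498 + 235\right) = \left(-3927\right) \left(-263\right) = 1032801$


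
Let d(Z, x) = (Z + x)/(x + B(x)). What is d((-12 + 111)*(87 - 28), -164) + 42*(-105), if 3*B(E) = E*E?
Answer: -16632087/3772 ≈ -4409.4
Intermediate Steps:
B(E) = E**2/3 (B(E) = (E*E)/3 = E**2/3)
d(Z, x) = (Z + x)/(x + x**2/3)
d((-12 + 111)*(87 - 28), -164) + 42*(-105) = 3*((-12 + 111)*(87 - 28) - 164)/(-164*(3 - 164)) + 42*(-105) = 3*(-1/164)*(99*59 - 164)/(-161) - 4410 = 3*(-1/164)*(-1/161)*(5841 - 164) - 4410 = 3*(-1/164)*(-1/161)*5677 - 4410 = 2433/3772 - 4410 = -16632087/3772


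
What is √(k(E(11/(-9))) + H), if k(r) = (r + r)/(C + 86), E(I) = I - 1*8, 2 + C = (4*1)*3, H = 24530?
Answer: √31790631/36 ≈ 156.62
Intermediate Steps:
C = 10 (C = -2 + (4*1)*3 = -2 + 4*3 = -2 + 12 = 10)
E(I) = -8 + I (E(I) = I - 8 = -8 + I)
k(r) = r/48 (k(r) = (r + r)/(10 + 86) = (2*r)/96 = (2*r)*(1/96) = r/48)
√(k(E(11/(-9))) + H) = √((-8 + 11/(-9))/48 + 24530) = √((-8 + 11*(-⅑))/48 + 24530) = √((-8 - 11/9)/48 + 24530) = √((1/48)*(-83/9) + 24530) = √(-83/432 + 24530) = √(10596877/432) = √31790631/36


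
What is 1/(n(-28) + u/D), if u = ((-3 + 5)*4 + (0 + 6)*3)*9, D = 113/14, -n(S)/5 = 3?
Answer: 113/1581 ≈ 0.071474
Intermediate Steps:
n(S) = -15 (n(S) = -5*3 = -15)
D = 113/14 (D = 113*(1/14) = 113/14 ≈ 8.0714)
u = 234 (u = (2*4 + 6*3)*9 = (8 + 18)*9 = 26*9 = 234)
1/(n(-28) + u/D) = 1/(-15 + 234/(113/14)) = 1/(-15 + 234*(14/113)) = 1/(-15 + 3276/113) = 1/(1581/113) = 113/1581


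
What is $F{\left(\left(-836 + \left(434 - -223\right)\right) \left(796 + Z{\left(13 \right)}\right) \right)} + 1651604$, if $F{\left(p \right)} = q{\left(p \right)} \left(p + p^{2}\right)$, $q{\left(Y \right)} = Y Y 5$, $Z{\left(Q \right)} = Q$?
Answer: $2198736650351667082154$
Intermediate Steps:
$q{\left(Y \right)} = 5 Y^{2}$ ($q{\left(Y \right)} = Y^{2} \cdot 5 = 5 Y^{2}$)
$F{\left(p \right)} = 5 p^{2} \left(p + p^{2}\right)$
$F{\left(\left(-836 + \left(434 - -223\right)\right) \left(796 + Z{\left(13 \right)}\right) \right)} + 1651604 = 5 \left(\left(-836 + \left(434 - -223\right)\right) \left(796 + 13\right)\right)^{3} \left(1 + \left(-836 + \left(434 - -223\right)\right) \left(796 + 13\right)\right) + 1651604 = 5 \left(\left(-836 + \left(434 + 223\right)\right) 809\right)^{3} \left(1 + \left(-836 + \left(434 + 223\right)\right) 809\right) + 1651604 = 5 \left(\left(-836 + 657\right) 809\right)^{3} \left(1 + \left(-836 + 657\right) 809\right) + 1651604 = 5 \left(\left(-179\right) 809\right)^{3} \left(1 - 144811\right) + 1651604 = 5 \left(-144811\right)^{3} \left(1 - 144811\right) + 1651604 = 5 \left(-3036719356883731\right) \left(-144810\right) + 1651604 = 2198736650351665430550 + 1651604 = 2198736650351667082154$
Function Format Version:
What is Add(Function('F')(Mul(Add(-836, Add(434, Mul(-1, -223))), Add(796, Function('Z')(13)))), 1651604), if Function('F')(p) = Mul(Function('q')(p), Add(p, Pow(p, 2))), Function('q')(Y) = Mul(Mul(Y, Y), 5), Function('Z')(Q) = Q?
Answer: 2198736650351667082154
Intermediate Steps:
Function('q')(Y) = Mul(5, Pow(Y, 2)) (Function('q')(Y) = Mul(Pow(Y, 2), 5) = Mul(5, Pow(Y, 2)))
Function('F')(p) = Mul(5, Pow(p, 2), Add(p, Pow(p, 2))) (Function('F')(p) = Mul(Mul(5, Pow(p, 2)), Add(p, Pow(p, 2))) = Mul(5, Pow(p, 2), Add(p, Pow(p, 2))))
Add(Function('F')(Mul(Add(-836, Add(434, Mul(-1, -223))), Add(796, Function('Z')(13)))), 1651604) = Add(Mul(5, Pow(Mul(Add(-836, Add(434, Mul(-1, -223))), Add(796, 13)), 3), Add(1, Mul(Add(-836, Add(434, Mul(-1, -223))), Add(796, 13)))), 1651604) = Add(Mul(5, Pow(Mul(Add(-836, Add(434, 223)), 809), 3), Add(1, Mul(Add(-836, Add(434, 223)), 809))), 1651604) = Add(Mul(5, Pow(Mul(Add(-836, 657), 809), 3), Add(1, Mul(Add(-836, 657), 809))), 1651604) = Add(Mul(5, Pow(Mul(-179, 809), 3), Add(1, Mul(-179, 809))), 1651604) = Add(Mul(5, Pow(-144811, 3), Add(1, -144811)), 1651604) = Add(Mul(5, -3036719356883731, -144810), 1651604) = Add(2198736650351665430550, 1651604) = 2198736650351667082154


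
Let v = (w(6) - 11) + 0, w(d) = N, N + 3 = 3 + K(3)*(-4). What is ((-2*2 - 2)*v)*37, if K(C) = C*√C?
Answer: 2442 + 2664*√3 ≈ 7056.2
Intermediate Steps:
K(C) = C^(3/2)
N = -12*√3 (N = -3 + (3 + 3^(3/2)*(-4)) = -3 + (3 + (3*√3)*(-4)) = -3 + (3 - 12*√3) = -12*√3 ≈ -20.785)
w(d) = -12*√3
v = -11 - 12*√3 (v = (-12*√3 - 11) + 0 = (-11 - 12*√3) + 0 = -11 - 12*√3 ≈ -31.785)
((-2*2 - 2)*v)*37 = ((-2*2 - 2)*(-11 - 12*√3))*37 = ((-4 - 2)*(-11 - 12*√3))*37 = -6*(-11 - 12*√3)*37 = (66 + 72*√3)*37 = 2442 + 2664*√3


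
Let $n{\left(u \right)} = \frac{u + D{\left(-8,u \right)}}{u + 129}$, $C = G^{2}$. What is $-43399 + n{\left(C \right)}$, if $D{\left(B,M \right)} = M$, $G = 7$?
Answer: $- \frac{3862462}{89} \approx -43398.0$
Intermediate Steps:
$C = 49$ ($C = 7^{2} = 49$)
$n{\left(u \right)} = \frac{2 u}{129 + u}$ ($n{\left(u \right)} = \frac{u + u}{u + 129} = \frac{2 u}{129 + u}$)
$-43399 + n{\left(C \right)} = -43399 + 2 \cdot 49 \frac{1}{129 + 49} = -43399 + 2 \cdot 49 \cdot \frac{1}{178} = -43399 + \frac{49}{89} = - \frac{3862462}{89}$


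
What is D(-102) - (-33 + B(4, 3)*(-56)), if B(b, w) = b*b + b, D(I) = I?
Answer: 1051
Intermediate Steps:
B(b, w) = b + b² (B(b, w) = b² + b = b + b²)
D(-102) - (-33 + B(4, 3)*(-56)) = -102 - (-33 + (4*(1 + 4))*(-56)) = -102 - (-33 + (4*5)*(-56)) = -102 - (-33 + 20*(-56)) = -102 - (-33 - 1120) = -102 - 1*(-1153) = -102 + 1153 = 1051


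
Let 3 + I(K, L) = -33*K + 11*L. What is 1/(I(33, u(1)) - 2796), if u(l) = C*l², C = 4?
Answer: -1/3844 ≈ -0.00026015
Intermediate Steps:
u(l) = 4*l²
I(K, L) = -3 - 33*K + 11*L (I(K, L) = -3 + (-33*K + 11*L) = -3 - 33*K + 11*L)
1/(I(33, u(1)) - 2796) = 1/((-3 - 33*33 + 11*(4*1²)) - 2796) = 1/((-3 - 1089 + 11*(4*1)) - 2796) = 1/((-3 - 1089 + 11*4) - 2796) = 1/((-3 - 1089 + 44) - 2796) = 1/(-1048 - 2796) = 1/(-3844) = -1/3844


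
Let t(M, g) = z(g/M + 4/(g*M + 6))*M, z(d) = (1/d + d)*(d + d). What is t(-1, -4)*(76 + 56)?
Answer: -134376/25 ≈ -5375.0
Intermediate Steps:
z(d) = 2*d*(d + 1/d) (z(d) = (d + 1/d)*(2*d) = 2*d*(d + 1/d))
t(M, g) = M*(2 + 2*(4/(6 + M*g) + g/M)²) (t(M, g) = (2 + 2*(g/M + 4/(g*M + 6))²)*M = (2 + 2*(g/M + 4/(M*g + 6))²)*M = (2 + 2*(g/M + 4/(6 + M*g))²)*M = (2 + 2*(4/(6 + M*g) + g/M)²)*M = M*(2 + 2*(4/(6 + M*g) + g/M)²))
t(-1, -4)*(76 + 56) = (2*(-1) + 2*(4*(-1) + 6*(-4) - 1*(-4)²)²/(-1*(6 - 1*(-4))²))*(76 + 56) = (-2 + 2*(-1)*(-4 - 24 - 1*16)²/(6 + 4)²)*132 = (-2 + 2*(-1)*(-4 - 24 - 16)²/10²)*132 = (-2 + 2*(-1)*(1/100)*(-44)²)*132 = (-2 + 2*(-1)*(1/100)*1936)*132 = (-2 - 968/25)*132 = -1018/25*132 = -134376/25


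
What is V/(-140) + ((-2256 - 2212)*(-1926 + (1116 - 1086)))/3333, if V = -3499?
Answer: 399216029/155540 ≈ 2566.6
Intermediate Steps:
V/(-140) + ((-2256 - 2212)*(-1926 + (1116 - 1086)))/3333 = -3499/(-140) + ((-2256 - 2212)*(-1926 + (1116 - 1086)))/3333 = -3499*(-1/140) - 4468*(-1926 + 30)*(1/3333) = 3499/140 - 4468*(-1896)*(1/3333) = 3499/140 + 8471328*(1/3333) = 3499/140 + 2823776/1111 = 399216029/155540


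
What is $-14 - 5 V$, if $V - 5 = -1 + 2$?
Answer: $-44$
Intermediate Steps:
$V = 6$ ($V = 5 + \left(-1 + 2\right) = 5 + 1 = 6$)
$-14 - 5 V = -14 - 30 = -44$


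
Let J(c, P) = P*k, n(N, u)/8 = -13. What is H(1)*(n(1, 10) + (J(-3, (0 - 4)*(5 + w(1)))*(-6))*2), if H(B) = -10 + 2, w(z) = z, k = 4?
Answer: -8384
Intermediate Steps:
n(N, u) = -104 (n(N, u) = 8*(-13) = -104)
J(c, P) = 4*P (J(c, P) = P*4 = 4*P)
H(B) = -8
H(1)*(n(1, 10) + (J(-3, (0 - 4)*(5 + w(1)))*(-6))*2) = -8*(-104 + ((4*((0 - 4)*(5 + 1)))*(-6))*2) = -8*(-104 + ((4*(-4*6))*(-6))*2) = -8*(-104 + ((4*(-24))*(-6))*2) = -8*(-104 - 96*(-6)*2) = -8*(-104 + 576*2) = -8*(-104 + 1152) = -8*1048 = -8384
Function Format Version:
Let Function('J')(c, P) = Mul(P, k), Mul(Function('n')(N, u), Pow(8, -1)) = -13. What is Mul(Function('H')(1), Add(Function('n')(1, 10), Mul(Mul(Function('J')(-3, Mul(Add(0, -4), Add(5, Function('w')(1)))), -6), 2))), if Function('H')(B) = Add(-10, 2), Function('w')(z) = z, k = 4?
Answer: -8384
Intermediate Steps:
Function('n')(N, u) = -104 (Function('n')(N, u) = Mul(8, -13) = -104)
Function('J')(c, P) = Mul(4, P) (Function('J')(c, P) = Mul(P, 4) = Mul(4, P))
Function('H')(B) = -8
Mul(Function('H')(1), Add(Function('n')(1, 10), Mul(Mul(Function('J')(-3, Mul(Add(0, -4), Add(5, Function('w')(1)))), -6), 2))) = Mul(-8, Add(-104, Mul(Mul(Mul(4, Mul(Add(0, -4), Add(5, 1))), -6), 2))) = Mul(-8, Add(-104, Mul(Mul(Mul(4, Mul(-4, 6)), -6), 2))) = Mul(-8, Add(-104, Mul(Mul(Mul(4, -24), -6), 2))) = Mul(-8, Add(-104, Mul(Mul(-96, -6), 2))) = Mul(-8, Add(-104, Mul(576, 2))) = Mul(-8, Add(-104, 1152)) = Mul(-8, 1048) = -8384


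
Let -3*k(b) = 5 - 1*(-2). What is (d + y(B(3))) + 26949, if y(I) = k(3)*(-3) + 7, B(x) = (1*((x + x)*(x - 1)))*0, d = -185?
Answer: 26778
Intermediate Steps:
k(b) = -7/3 (k(b) = -(5 - 1*(-2))/3 = -(5 + 2)/3 = -⅓*7 = -7/3)
B(x) = 0 (B(x) = (1*((2*x)*(-1 + x)))*0 = (1*(2*x*(-1 + x)))*0 = (2*x*(-1 + x))*0 = 0)
y(I) = 14 (y(I) = -7/3*(-3) + 7 = 7 + 7 = 14)
(d + y(B(3))) + 26949 = (-185 + 14) + 26949 = -171 + 26949 = 26778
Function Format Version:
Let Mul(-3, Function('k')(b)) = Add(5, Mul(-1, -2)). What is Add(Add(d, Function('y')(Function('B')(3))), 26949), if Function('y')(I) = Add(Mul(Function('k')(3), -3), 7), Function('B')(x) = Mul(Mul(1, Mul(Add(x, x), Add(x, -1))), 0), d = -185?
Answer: 26778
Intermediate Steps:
Function('k')(b) = Rational(-7, 3) (Function('k')(b) = Mul(Rational(-1, 3), Add(5, Mul(-1, -2))) = Mul(Rational(-1, 3), Add(5, 2)) = Mul(Rational(-1, 3), 7) = Rational(-7, 3))
Function('B')(x) = 0 (Function('B')(x) = Mul(Mul(1, Mul(Mul(2, x), Add(-1, x))), 0) = Mul(Mul(1, Mul(2, x, Add(-1, x))), 0) = Mul(Mul(2, x, Add(-1, x)), 0) = 0)
Function('y')(I) = 14 (Function('y')(I) = Add(Mul(Rational(-7, 3), -3), 7) = Add(7, 7) = 14)
Add(Add(d, Function('y')(Function('B')(3))), 26949) = Add(Add(-185, 14), 26949) = Add(-171, 26949) = 26778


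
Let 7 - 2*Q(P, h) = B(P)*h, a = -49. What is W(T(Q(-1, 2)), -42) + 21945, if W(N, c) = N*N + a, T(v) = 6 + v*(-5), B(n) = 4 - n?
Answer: 88313/4 ≈ 22078.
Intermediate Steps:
Q(P, h) = 7/2 - h*(4 - P)/2 (Q(P, h) = 7/2 - (4 - P)*h/2 = 7/2 - h*(4 - P)/2)
T(v) = 6 - 5*v
W(N, c) = -49 + N² (W(N, c) = N*N - 49 = N² - 49 = -49 + N²)
W(T(Q(-1, 2)), -42) + 21945 = (-49 + (6 - 5*(7/2 + (½)*2*(-4 - 1)))²) + 21945 = (-49 + (6 - 5*(7/2 + (½)*2*(-5)))²) + 21945 = (-49 + (6 - 5*(7/2 - 5))²) + 21945 = (-49 + (6 - 5*(-3/2))²) + 21945 = (-49 + (6 + 15/2)²) + 21945 = (-49 + (27/2)²) + 21945 = (-49 + 729/4) + 21945 = 533/4 + 21945 = 88313/4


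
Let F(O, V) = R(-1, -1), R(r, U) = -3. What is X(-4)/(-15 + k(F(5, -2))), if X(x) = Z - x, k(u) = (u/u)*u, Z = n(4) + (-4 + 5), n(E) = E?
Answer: -½ ≈ -0.50000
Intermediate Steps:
F(O, V) = -3
Z = 5 (Z = 4 + (-4 + 5) = 4 + 1 = 5)
k(u) = u (k(u) = 1*u = u)
X(x) = 5 - x
X(-4)/(-15 + k(F(5, -2))) = (5 - 1*(-4))/(-15 - 3) = (5 + 4)/(-18) = 9*(-1/18) = -½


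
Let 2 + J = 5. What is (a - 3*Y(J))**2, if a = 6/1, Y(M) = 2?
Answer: 0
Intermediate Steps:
J = 3 (J = -2 + 5 = 3)
a = 6 (a = 6*1 = 6)
(a - 3*Y(J))**2 = (6 - 3*2)**2 = (6 - 6)**2 = 0**2 = 0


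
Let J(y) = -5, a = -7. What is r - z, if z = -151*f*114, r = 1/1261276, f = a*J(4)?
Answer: 759906177241/1261276 ≈ 6.0249e+5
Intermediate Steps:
f = 35 (f = -7*(-5) = 35)
r = 1/1261276 ≈ 7.9285e-7
z = -602490 (z = -151*35*114 = -5285*114 = -602490)
r - z = 1/1261276 - 1*(-602490) = 1/1261276 + 602490 = 759906177241/1261276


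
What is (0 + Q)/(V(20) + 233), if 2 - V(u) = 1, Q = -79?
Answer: -79/234 ≈ -0.33761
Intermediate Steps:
V(u) = 1 (V(u) = 2 - 1*1 = 2 - 1 = 1)
(0 + Q)/(V(20) + 233) = (0 - 79)/(1 + 233) = -79/234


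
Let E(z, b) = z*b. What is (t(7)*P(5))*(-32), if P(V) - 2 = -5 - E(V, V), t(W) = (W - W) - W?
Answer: -6272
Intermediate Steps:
E(z, b) = b*z
t(W) = -W (t(W) = 0 - W = -W)
P(V) = -3 - V**2 (P(V) = 2 + (-5 - V*V) = 2 + (-5 - V**2) = -3 - V**2)
(t(7)*P(5))*(-32) = ((-1*7)*(-3 - 1*5**2))*(-32) = -7*(-3 - 1*25)*(-32) = -7*(-3 - 25)*(-32) = -7*(-28)*(-32) = 196*(-32) = -6272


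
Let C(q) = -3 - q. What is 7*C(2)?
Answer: -35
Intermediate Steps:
7*C(2) = 7*(-3 - 1*2) = 7*(-3 - 2) = 7*(-5) = -35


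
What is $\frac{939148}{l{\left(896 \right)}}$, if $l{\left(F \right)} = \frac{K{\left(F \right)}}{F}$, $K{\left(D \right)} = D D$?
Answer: $\frac{33541}{32} \approx 1048.2$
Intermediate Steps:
$K{\left(D \right)} = D^{2}$
$l{\left(F \right)} = F$ ($l{\left(F \right)} = \frac{F^{2}}{F} = F$)
$\frac{939148}{l{\left(896 \right)}} = \frac{939148}{896} = 939148 \cdot \frac{1}{896} = \frac{33541}{32}$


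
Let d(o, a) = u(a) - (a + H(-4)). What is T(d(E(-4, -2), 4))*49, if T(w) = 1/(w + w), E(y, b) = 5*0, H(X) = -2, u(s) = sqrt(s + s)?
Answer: 49/4 + 49*sqrt(2)/4 ≈ 29.574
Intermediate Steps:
u(s) = sqrt(2)*sqrt(s) (u(s) = sqrt(2*s) = sqrt(2)*sqrt(s))
E(y, b) = 0
d(o, a) = 2 - a + sqrt(2)*sqrt(a) (d(o, a) = sqrt(2)*sqrt(a) - (a - 2) = sqrt(2)*sqrt(a) - (-2 + a) = sqrt(2)*sqrt(a) + (2 - a) = 2 - a + sqrt(2)*sqrt(a))
T(w) = 1/(2*w)
T(d(E(-4, -2), 4))*49 = (1/(2*(2 - 1*4 + sqrt(2)*sqrt(4))))*49 = (1/(2*(2 - 4 + sqrt(2)*2)))*49 = (1/(2*(2 - 4 + 2*sqrt(2))))*49 = (1/(2*(-2 + 2*sqrt(2))))*49 = 49/(2*(-2 + 2*sqrt(2)))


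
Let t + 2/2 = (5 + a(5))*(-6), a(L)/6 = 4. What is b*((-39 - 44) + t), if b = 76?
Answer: -19608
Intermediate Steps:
a(L) = 24 (a(L) = 6*4 = 24)
t = -175 (t = -1 + (5 + 24)*(-6) = -1 + 29*(-6) = -1 - 174 = -175)
b*((-39 - 44) + t) = 76*((-39 - 44) - 175) = 76*(-83 - 175) = 76*(-258) = -19608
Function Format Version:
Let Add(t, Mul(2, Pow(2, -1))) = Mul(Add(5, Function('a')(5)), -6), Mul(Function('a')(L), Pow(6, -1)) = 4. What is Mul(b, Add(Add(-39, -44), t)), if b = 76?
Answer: -19608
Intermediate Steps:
Function('a')(L) = 24 (Function('a')(L) = Mul(6, 4) = 24)
t = -175 (t = Add(-1, Mul(Add(5, 24), -6)) = Add(-1, Mul(29, -6)) = Add(-1, -174) = -175)
Mul(b, Add(Add(-39, -44), t)) = Mul(76, Add(Add(-39, -44), -175)) = Mul(76, Add(-83, -175)) = Mul(76, -258) = -19608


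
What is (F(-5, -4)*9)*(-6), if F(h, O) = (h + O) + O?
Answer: 702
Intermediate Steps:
F(h, O) = h + 2*O (F(h, O) = (O + h) + O = h + 2*O)
(F(-5, -4)*9)*(-6) = ((-5 + 2*(-4))*9)*(-6) = ((-5 - 8)*9)*(-6) = -13*9*(-6) = -117*(-6) = 702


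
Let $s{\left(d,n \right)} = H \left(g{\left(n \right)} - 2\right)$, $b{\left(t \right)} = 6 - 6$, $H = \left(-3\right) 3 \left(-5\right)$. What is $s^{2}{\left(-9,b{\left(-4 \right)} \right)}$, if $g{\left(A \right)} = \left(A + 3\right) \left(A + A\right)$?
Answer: $8100$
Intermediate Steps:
$g{\left(A \right)} = 2 A \left(3 + A\right)$ ($g{\left(A \right)} = \left(3 + A\right) 2 A = 2 A \left(3 + A\right)$)
$H = 45$ ($H = \left(-9\right) \left(-5\right) = 45$)
$b{\left(t \right)} = 0$ ($b{\left(t \right)} = 6 - 6 = 0$)
$s{\left(d,n \right)} = -90 + 90 n \left(3 + n\right)$ ($s{\left(d,n \right)} = 45 \left(2 n \left(3 + n\right) - 2\right) = 45 \left(-2 + 2 n \left(3 + n\right)\right) = -90 + 90 n \left(3 + n\right)$)
$s^{2}{\left(-9,b{\left(-4 \right)} \right)} = \left(-90 + 90 \cdot 0 \left(3 + 0\right)\right)^{2} = \left(-90 + 90 \cdot 0 \cdot 3\right)^{2} = \left(-90 + 0\right)^{2} = \left(-90\right)^{2} = 8100$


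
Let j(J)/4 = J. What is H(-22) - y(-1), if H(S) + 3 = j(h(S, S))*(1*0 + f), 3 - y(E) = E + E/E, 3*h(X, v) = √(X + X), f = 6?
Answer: -6 + 16*I*√11 ≈ -6.0 + 53.066*I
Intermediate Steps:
h(X, v) = √2*√X/3 (h(X, v) = √(X + X)/3 = √(2*X)/3 = (√2*√X)/3 = √2*√X/3)
j(J) = 4*J
y(E) = 2 - E (y(E) = 3 - (E + E/E) = 3 - (E + 1) = 3 - (1 + E) = 3 + (-1 - E) = 2 - E)
H(S) = -3 + 8*√2*√S (H(S) = -3 + (4*(√2*√S/3))*(1*0 + 6) = -3 + (4*√2*√S/3)*(0 + 6) = -3 + (4*√2*√S/3)*6 = -3 + 8*√2*√S)
H(-22) - y(-1) = (-3 + 8*√2*√(-22)) - (2 - 1*(-1)) = (-3 + 8*√2*(I*√22)) - (2 + 1) = (-3 + 16*I*√11) - 1*3 = (-3 + 16*I*√11) - 3 = -6 + 16*I*√11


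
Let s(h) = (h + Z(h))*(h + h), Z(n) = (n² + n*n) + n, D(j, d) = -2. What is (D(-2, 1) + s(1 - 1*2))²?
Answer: 4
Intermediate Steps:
Z(n) = n + 2*n² (Z(n) = (n² + n²) + n = 2*n² + n = n + 2*n²)
s(h) = 2*h*(h + h*(1 + 2*h)) (s(h) = (h + h*(1 + 2*h))*(h + h) = (h + h*(1 + 2*h))*(2*h) = 2*h*(h + h*(1 + 2*h)))
(D(-2, 1) + s(1 - 1*2))² = (-2 + 4*(1 - 1*2)²*(1 + (1 - 1*2)))² = (-2 + 4*(1 - 2)²*(1 + (1 - 2)))² = (-2 + 4*(-1)²*(1 - 1))² = (-2 + 4*1*0)² = (-2 + 0)² = (-2)² = 4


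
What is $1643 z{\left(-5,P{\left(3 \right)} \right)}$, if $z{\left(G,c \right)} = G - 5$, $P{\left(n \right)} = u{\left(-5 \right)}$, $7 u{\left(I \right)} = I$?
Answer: $-16430$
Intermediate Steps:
$u{\left(I \right)} = \frac{I}{7}$
$P{\left(n \right)} = - \frac{5}{7}$ ($P{\left(n \right)} = \frac{1}{7} \left(-5\right) = - \frac{5}{7}$)
$z{\left(G,c \right)} = -5 + G$ ($z{\left(G,c \right)} = G - 5 = -5 + G$)
$1643 z{\left(-5,P{\left(3 \right)} \right)} = 1643 \left(-5 - 5\right) = 1643 \left(-10\right) = -16430$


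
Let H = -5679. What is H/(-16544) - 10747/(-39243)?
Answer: 400659365/649236192 ≈ 0.61712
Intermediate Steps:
H/(-16544) - 10747/(-39243) = -5679/(-16544) - 10747/(-39243) = -5679*(-1/16544) - 10747*(-1/39243) = 5679/16544 + 10747/39243 = 400659365/649236192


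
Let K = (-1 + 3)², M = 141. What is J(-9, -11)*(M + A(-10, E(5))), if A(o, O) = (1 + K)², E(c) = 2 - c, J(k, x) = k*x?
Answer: 16434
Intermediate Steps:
K = 4 (K = 2² = 4)
A(o, O) = 25 (A(o, O) = (1 + 4)² = 5² = 25)
J(-9, -11)*(M + A(-10, E(5))) = (-9*(-11))*(141 + 25) = 99*166 = 16434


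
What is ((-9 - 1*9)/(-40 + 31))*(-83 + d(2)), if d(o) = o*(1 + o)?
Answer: -154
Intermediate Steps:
((-9 - 1*9)/(-40 + 31))*(-83 + d(2)) = ((-9 - 1*9)/(-40 + 31))*(-83 + 2*(1 + 2)) = ((-9 - 9)/(-9))*(-83 + 2*3) = (-18*(-⅑))*(-83 + 6) = 2*(-77) = -154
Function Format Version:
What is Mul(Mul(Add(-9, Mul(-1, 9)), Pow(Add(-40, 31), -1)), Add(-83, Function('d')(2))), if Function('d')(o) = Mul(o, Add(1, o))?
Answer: -154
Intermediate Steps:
Mul(Mul(Add(-9, Mul(-1, 9)), Pow(Add(-40, 31), -1)), Add(-83, Function('d')(2))) = Mul(Mul(Add(-9, Mul(-1, 9)), Pow(Add(-40, 31), -1)), Add(-83, Mul(2, Add(1, 2)))) = Mul(Mul(Add(-9, -9), Pow(-9, -1)), Add(-83, Mul(2, 3))) = Mul(Mul(-18, Rational(-1, 9)), Add(-83, 6)) = Mul(2, -77) = -154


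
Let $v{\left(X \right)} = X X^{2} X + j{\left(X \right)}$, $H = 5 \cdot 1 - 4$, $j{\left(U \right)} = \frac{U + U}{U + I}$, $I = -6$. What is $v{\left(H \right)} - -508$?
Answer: $\frac{2543}{5} \approx 508.6$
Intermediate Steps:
$j{\left(U \right)} = \frac{2 U}{-6 + U}$ ($j{\left(U \right)} = \frac{U + U}{U - 6} = \frac{2 U}{-6 + U}$)
$H = 1$ ($H = 5 - 4 = 1$)
$v{\left(X \right)} = X^{4} + \frac{2 X}{-6 + X}$ ($v{\left(X \right)} = X X^{2} X + \frac{2 X}{-6 + X} = X^{3} X + \frac{2 X}{-6 + X} = X^{4} + \frac{2 X}{-6 + X}$)
$v{\left(H \right)} - -508 = 1 \frac{1}{-6 + 1} \left(2 + 1^{3} \left(-6 + 1\right)\right) - -508 = 1 \frac{1}{-5} \left(2 + 1 \left(-5\right)\right) + 508 = 1 \left(- \frac{1}{5}\right) \left(2 - 5\right) + 508 = 1 \left(- \frac{1}{5}\right) \left(-3\right) + 508 = \frac{3}{5} + 508 = \frac{2543}{5}$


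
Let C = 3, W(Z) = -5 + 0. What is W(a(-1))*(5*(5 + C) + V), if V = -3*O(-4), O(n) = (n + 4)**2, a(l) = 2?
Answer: -200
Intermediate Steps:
W(Z) = -5
O(n) = (4 + n)**2
V = 0 (V = -3*(4 - 4)**2 = -3*0**2 = -3*0 = 0)
W(a(-1))*(5*(5 + C) + V) = -5*(5*(5 + 3) + 0) = -5*(5*8 + 0) = -5*(40 + 0) = -5*40 = -200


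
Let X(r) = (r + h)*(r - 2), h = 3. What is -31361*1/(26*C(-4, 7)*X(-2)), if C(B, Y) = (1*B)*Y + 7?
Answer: -31361/2184 ≈ -14.359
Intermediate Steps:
X(r) = (-2 + r)*(3 + r) (X(r) = (r + 3)*(r - 2) = (3 + r)*(-2 + r) = (-2 + r)*(3 + r))
C(B, Y) = 7 + B*Y (C(B, Y) = B*Y + 7 = 7 + B*Y)
-31361*1/(26*C(-4, 7)*X(-2)) = -31361*1/(26*(7 - 4*7)*(-6 - 2 + (-2)²)) = -31361*1/(26*(7 - 28)*(-6 - 2 + 4)) = -31361/(-4*(-21)*26) = -31361/(84*26) = -31361/2184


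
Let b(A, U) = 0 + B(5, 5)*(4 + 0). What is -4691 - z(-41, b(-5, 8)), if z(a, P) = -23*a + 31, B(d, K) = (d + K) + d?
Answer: -5665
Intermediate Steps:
B(d, K) = K + 2*d (B(d, K) = (K + d) + d = K + 2*d)
b(A, U) = 60 (b(A, U) = 0 + (5 + 2*5)*(4 + 0) = 0 + (5 + 10)*4 = 0 + 15*4 = 0 + 60 = 60)
z(a, P) = 31 - 23*a
-4691 - z(-41, b(-5, 8)) = -4691 - (31 - 23*(-41)) = -4691 - (31 + 943) = -4691 - 1*974 = -4691 - 974 = -5665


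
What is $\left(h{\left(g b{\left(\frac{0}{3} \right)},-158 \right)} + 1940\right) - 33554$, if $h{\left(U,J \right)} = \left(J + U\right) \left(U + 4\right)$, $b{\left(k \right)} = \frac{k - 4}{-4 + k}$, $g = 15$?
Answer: $-34331$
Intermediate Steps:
$b{\left(k \right)} = 1$ ($b{\left(k \right)} = \frac{-4 + k}{-4 + k} = 1$)
$h{\left(U,J \right)} = \left(4 + U\right) \left(J + U\right)$ ($h{\left(U,J \right)} = \left(J + U\right) \left(4 + U\right) = \left(4 + U\right) \left(J + U\right)$)
$\left(h{\left(g b{\left(\frac{0}{3} \right)},-158 \right)} + 1940\right) - 33554 = \left(\left(\left(15 \cdot 1\right)^{2} + 4 \left(-158\right) + 4 \cdot 15 \cdot 1 - 158 \cdot 15 \cdot 1\right) + 1940\right) - 33554 = \left(\left(15^{2} - 632 + 4 \cdot 15 - 2370\right) + 1940\right) - 33554 = \left(\left(225 - 632 + 60 - 2370\right) + 1940\right) - 33554 = \left(-2717 + 1940\right) - 33554 = -777 - 33554 = -34331$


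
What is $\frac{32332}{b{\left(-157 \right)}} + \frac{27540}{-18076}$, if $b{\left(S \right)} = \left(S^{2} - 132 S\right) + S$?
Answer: $- \frac{41300963}{51082776} \approx -0.80851$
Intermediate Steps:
$b{\left(S \right)} = S^{2} - 131 S$
$\frac{32332}{b{\left(-157 \right)}} + \frac{27540}{-18076} = \frac{32332}{\left(-157\right) \left(-131 - 157\right)} + \frac{27540}{-18076} = \frac{32332}{\left(-157\right) \left(-288\right)} + 27540 \left(- \frac{1}{18076}\right) = \frac{32332}{45216} - \frac{6885}{4519} = 32332 \cdot \frac{1}{45216} - \frac{6885}{4519} = \frac{8083}{11304} - \frac{6885}{4519} = - \frac{41300963}{51082776}$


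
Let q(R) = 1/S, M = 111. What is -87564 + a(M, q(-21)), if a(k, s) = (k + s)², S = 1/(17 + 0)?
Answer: -71180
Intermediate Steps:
S = 1/17 ≈ 0.058824
q(R) = 17 (q(R) = 1/(1/17) = 17)
-87564 + a(M, q(-21)) = -87564 + (111 + 17)² = -87564 + 128² = -87564 + 16384 = -71180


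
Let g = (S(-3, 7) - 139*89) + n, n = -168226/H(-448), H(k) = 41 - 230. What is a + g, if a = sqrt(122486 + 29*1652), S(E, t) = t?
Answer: -2168570/189 + sqrt(170394) ≈ -11061.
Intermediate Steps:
H(k) = -189
n = 168226/189 (n = -168226/(-189) = -168226*(-1/189) = 168226/189 ≈ 890.08)
a = sqrt(170394) (a = sqrt(122486 + 47908) = sqrt(170394) ≈ 412.79)
g = -2168570/189 (g = (7 - 139*89) + 168226/189 = (7 - 12371) + 168226/189 = -12364 + 168226/189 = -2168570/189 ≈ -11474.)
a + g = sqrt(170394) - 2168570/189 = -2168570/189 + sqrt(170394)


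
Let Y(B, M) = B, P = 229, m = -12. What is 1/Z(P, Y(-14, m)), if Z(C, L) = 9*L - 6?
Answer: -1/132 ≈ -0.0075758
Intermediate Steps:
Z(C, L) = -6 + 9*L
1/Z(P, Y(-14, m)) = 1/(-6 + 9*(-14)) = 1/(-6 - 126) = 1/(-132) = -1/132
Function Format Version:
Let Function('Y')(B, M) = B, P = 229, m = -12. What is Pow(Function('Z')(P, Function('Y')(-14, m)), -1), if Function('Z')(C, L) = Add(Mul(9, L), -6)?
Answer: Rational(-1, 132) ≈ -0.0075758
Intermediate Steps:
Function('Z')(C, L) = Add(-6, Mul(9, L))
Pow(Function('Z')(P, Function('Y')(-14, m)), -1) = Pow(Add(-6, Mul(9, -14)), -1) = Pow(Add(-6, -126), -1) = Pow(-132, -1) = Rational(-1, 132)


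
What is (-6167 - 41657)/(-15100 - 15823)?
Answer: 47824/30923 ≈ 1.5466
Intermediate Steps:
(-6167 - 41657)/(-15100 - 15823) = -47824/(-30923) = -47824*(-1/30923) = 47824/30923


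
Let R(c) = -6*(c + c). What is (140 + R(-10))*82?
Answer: 21320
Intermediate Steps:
R(c) = -12*c
(140 + R(-10))*82 = (140 - 12*(-10))*82 = (140 + 120)*82 = 260*82 = 21320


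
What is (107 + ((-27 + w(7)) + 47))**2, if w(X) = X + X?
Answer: 19881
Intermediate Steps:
w(X) = 2*X
(107 + ((-27 + w(7)) + 47))**2 = (107 + ((-27 + 2*7) + 47))**2 = (107 + ((-27 + 14) + 47))**2 = (107 + (-13 + 47))**2 = (107 + 34)**2 = 141**2 = 19881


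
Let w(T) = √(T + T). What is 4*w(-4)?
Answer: 8*I*√2 ≈ 11.314*I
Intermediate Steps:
w(T) = √2*√T (w(T) = √(2*T) = √2*√T)
4*w(-4) = 4*(√2*√(-4)) = 4*(√2*(2*I)) = 4*(2*I*√2) = 8*I*√2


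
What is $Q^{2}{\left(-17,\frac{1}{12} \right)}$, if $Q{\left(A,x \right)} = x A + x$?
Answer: $\frac{16}{9} \approx 1.7778$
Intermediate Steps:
$Q{\left(A,x \right)} = x + A x$ ($Q{\left(A,x \right)} = A x + x = x + A x$)
$Q^{2}{\left(-17,\frac{1}{12} \right)} = \left(\frac{1 - 17}{12}\right)^{2} = \left(\frac{1}{12} \left(-16\right)\right)^{2} = \left(- \frac{4}{3}\right)^{2} = \frac{16}{9}$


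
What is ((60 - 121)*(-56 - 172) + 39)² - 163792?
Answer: 194355017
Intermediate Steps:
((60 - 121)*(-56 - 172) + 39)² - 163792 = (-61*(-228) + 39)² - 163792 = (13908 + 39)² - 163792 = 13947² - 163792 = 194518809 - 163792 = 194355017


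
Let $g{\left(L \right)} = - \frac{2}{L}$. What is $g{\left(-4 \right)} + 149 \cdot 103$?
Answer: $\frac{30695}{2} \approx 15348.0$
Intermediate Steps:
$g{\left(-4 \right)} + 149 \cdot 103 = - \frac{2}{-4} + 149 \cdot 103 = \left(-2\right) \left(- \frac{1}{4}\right) + 15347 = \frac{1}{2} + 15347 = \frac{30695}{2}$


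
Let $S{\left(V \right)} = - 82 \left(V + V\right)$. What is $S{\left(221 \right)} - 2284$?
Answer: $-38528$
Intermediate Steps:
$S{\left(V \right)} = - 164 V$ ($S{\left(V \right)} = - 82 \cdot 2 V = - 164 V$)
$S{\left(221 \right)} - 2284 = \left(-164\right) 221 - 2284 = -36244 - 2284 = -38528$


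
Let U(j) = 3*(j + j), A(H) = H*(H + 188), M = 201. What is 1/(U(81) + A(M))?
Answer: 1/78675 ≈ 1.2711e-5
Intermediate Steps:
A(H) = H*(188 + H)
U(j) = 6*j (U(j) = 3*(2*j) = 6*j)
1/(U(81) + A(M)) = 1/(6*81 + 201*(188 + 201)) = 1/(486 + 201*389) = 1/(486 + 78189) = 1/78675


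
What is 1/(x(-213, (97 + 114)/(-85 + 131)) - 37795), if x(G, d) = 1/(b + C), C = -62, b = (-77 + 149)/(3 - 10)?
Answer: -506/19124277 ≈ -2.6459e-5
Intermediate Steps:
b = -72/7 (b = 72/(-7) = 72*(-⅐) = -72/7 ≈ -10.286)
x(G, d) = -7/506 (x(G, d) = 1/(-72/7 - 62) = 1/(-506/7) = -7/506)
1/(x(-213, (97 + 114)/(-85 + 131)) - 37795) = 1/(-7/506 - 37795) = 1/(-19124277/506) = -506/19124277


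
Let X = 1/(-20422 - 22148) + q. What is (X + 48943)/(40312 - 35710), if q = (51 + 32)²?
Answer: 2376768239/195907140 ≈ 12.132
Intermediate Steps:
q = 6889 (q = 83² = 6889)
X = 293264729/42570 (X = 1/(-20422 - 22148) + 6889 = 1/(-42570) + 6889 = -1/42570 + 6889 = 293264729/42570 ≈ 6889.0)
(X + 48943)/(40312 - 35710) = (293264729/42570 + 48943)/(40312 - 35710) = (2376768239/42570)/4602 = (2376768239/42570)*(1/4602) = 2376768239/195907140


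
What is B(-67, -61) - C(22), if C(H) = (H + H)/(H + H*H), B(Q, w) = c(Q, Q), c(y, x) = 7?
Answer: 159/23 ≈ 6.9130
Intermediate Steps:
B(Q, w) = 7
C(H) = 2*H/(H + H**2) (C(H) = (2*H)/(H + H**2) = 2*H/(H + H**2))
B(-67, -61) - C(22) = 7 - 2/(1 + 22) = 7 - 2/23 = 159/23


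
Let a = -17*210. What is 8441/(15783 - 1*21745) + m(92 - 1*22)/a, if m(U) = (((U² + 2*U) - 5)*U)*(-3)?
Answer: 29875173/101354 ≈ 294.76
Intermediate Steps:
a = -3570
m(U) = -3*U*(-5 + U² + 2*U) (m(U) = ((-5 + U² + 2*U)*U)*(-3) = (U*(-5 + U² + 2*U))*(-3) = -3*U*(-5 + U² + 2*U))
8441/(15783 - 1*21745) + m(92 - 1*22)/a = 8441/(15783 - 1*21745) + (3*(92 - 1*22)*(5 - (92 - 1*22)² - 2*(92 - 1*22)))/(-3570) = 8441/(15783 - 21745) + (3*(92 - 22)*(5 - (92 - 22)² - 2*(92 - 22)))*(-1/3570) = 8441/(-5962) + (3*70*(5 - 1*70² - 2*70))*(-1/3570) = 8441*(-1/5962) + (3*70*(5 - 1*4900 - 140))*(-1/3570) = -8441/5962 + (3*70*(5 - 4900 - 140))*(-1/3570) = -8441/5962 + (3*70*(-5035))*(-1/3570) = -8441/5962 - 1057350*(-1/3570) = -8441/5962 + 5035/17 = 29875173/101354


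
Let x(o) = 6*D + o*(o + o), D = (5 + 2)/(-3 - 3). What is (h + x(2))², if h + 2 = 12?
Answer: 121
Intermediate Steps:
D = -7/6 (D = 7/(-6) = 7*(-⅙) = -7/6 ≈ -1.1667)
h = 10 (h = -2 + 12 = 10)
x(o) = -7 + 2*o² (x(o) = 6*(-7/6) + o*(o + o) = -7 + o*(2*o) = -7 + 2*o²)
(h + x(2))² = (10 + (-7 + 2*2²))² = (10 + (-7 + 2*4))² = (10 + (-7 + 8))² = (10 + 1)² = 11² = 121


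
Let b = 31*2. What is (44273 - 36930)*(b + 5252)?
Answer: 39020702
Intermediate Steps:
b = 62
(44273 - 36930)*(b + 5252) = (44273 - 36930)*(62 + 5252) = 7343*5314 = 39020702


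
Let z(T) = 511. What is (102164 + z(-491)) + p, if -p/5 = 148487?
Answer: -639760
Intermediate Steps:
p = -742435 (p = -5*148487 = -742435)
(102164 + z(-491)) + p = (102164 + 511) - 742435 = 102675 - 742435 = -639760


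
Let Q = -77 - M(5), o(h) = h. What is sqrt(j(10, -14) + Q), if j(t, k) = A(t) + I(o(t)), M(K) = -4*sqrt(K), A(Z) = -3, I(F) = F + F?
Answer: 2*sqrt(-15 + sqrt(5)) ≈ 7.1453*I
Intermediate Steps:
I(F) = 2*F
j(t, k) = -3 + 2*t
Q = -77 + 4*sqrt(5) (Q = -77 - (-4)*sqrt(5) = -77 + 4*sqrt(5) ≈ -68.056)
sqrt(j(10, -14) + Q) = sqrt((-3 + 2*10) + (-77 + 4*sqrt(5))) = sqrt((-3 + 20) + (-77 + 4*sqrt(5))) = sqrt(17 + (-77 + 4*sqrt(5))) = sqrt(-60 + 4*sqrt(5))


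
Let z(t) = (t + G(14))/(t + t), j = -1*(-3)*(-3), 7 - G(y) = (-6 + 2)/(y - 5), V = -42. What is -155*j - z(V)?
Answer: 1054309/756 ≈ 1394.6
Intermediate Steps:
G(y) = 7 + 4/(-5 + y) (G(y) = 7 - (-6 + 2)/(y - 5) = 7 - (-4)/(-5 + y) = 7 + 4/(-5 + y))
j = -9 (j = 3*(-3) = -9)
z(t) = (67/9 + t)/(2*t) (z(t) = (t + (-31 + 7*14)/(-5 + 14))/(t + t) = (t + (-31 + 98)/9)/((2*t)) = (t + (1/9)*67)*(1/(2*t)) = (t + 67/9)*(1/(2*t)) = (67/9 + t)*(1/(2*t)) = (67/9 + t)/(2*t))
-155*j - z(V) = -155*(-9) - (67 + 9*(-42))/(18*(-42)) = 1395 - (-1)*(67 - 378)/(18*42) = 1395 - (-1)*(-311)/(18*42) = 1395 - 1*311/756 = 1395 - 311/756 = 1054309/756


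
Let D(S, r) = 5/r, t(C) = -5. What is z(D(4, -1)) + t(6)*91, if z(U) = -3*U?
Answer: -440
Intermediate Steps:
z(D(4, -1)) + t(6)*91 = -15/(-1) - 5*91 = -15*(-1) - 455 = -3*(-5) - 455 = 15 - 455 = -440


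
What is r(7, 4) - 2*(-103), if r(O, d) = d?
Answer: 210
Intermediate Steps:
r(7, 4) - 2*(-103) = 4 - 2*(-103) = 4 + 206 = 210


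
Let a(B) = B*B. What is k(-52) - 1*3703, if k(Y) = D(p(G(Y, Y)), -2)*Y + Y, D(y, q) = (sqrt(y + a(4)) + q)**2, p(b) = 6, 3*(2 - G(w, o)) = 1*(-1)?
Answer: -5107 + 208*sqrt(22) ≈ -4131.4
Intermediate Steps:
a(B) = B**2
G(w, o) = 7/3 (G(w, o) = 2 - (-1)/3 = 2 - 1/3*(-1) = 2 + 1/3 = 7/3)
D(y, q) = (q + sqrt(16 + y))**2 (D(y, q) = (sqrt(y + 4**2) + q)**2 = (sqrt(y + 16) + q)**2 = (sqrt(16 + y) + q)**2 = (q + sqrt(16 + y))**2)
k(Y) = Y + Y*(-2 + sqrt(22))**2 (k(Y) = (-2 + sqrt(16 + 6))**2*Y + Y = (-2 + sqrt(22))**2*Y + Y = Y*(-2 + sqrt(22))**2 + Y = Y + Y*(-2 + sqrt(22))**2)
k(-52) - 1*3703 = -52*(27 - 4*sqrt(22)) - 1*3703 = (-1404 + 208*sqrt(22)) - 3703 = -5107 + 208*sqrt(22)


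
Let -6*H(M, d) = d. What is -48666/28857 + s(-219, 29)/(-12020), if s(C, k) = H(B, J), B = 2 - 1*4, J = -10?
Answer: -117002683/69372228 ≈ -1.6866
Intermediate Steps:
B = -2 (B = 2 - 4 = -2)
H(M, d) = -d/6
s(C, k) = 5/3 (s(C, k) = -⅙*(-10) = 5/3)
-48666/28857 + s(-219, 29)/(-12020) = -48666/28857 + (5/3)/(-12020) = -48666*1/28857 + (5/3)*(-1/12020) = -16222/9619 - 1/7212 = -117002683/69372228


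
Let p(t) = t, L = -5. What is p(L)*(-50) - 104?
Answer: 146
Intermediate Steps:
p(L)*(-50) - 104 = -5*(-50) - 104 = 250 - 104 = 146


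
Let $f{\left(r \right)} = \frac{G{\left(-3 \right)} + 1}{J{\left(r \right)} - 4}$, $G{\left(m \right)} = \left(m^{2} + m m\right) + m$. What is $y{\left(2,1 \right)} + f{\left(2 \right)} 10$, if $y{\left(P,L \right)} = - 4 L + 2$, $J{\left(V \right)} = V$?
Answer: $-82$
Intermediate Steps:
$y{\left(P,L \right)} = 2 - 4 L$
$G{\left(m \right)} = m + 2 m^{2}$ ($G{\left(m \right)} = \left(m^{2} + m^{2}\right) + m = 2 m^{2} + m = m + 2 m^{2}$)
$f{\left(r \right)} = \frac{16}{-4 + r}$ ($f{\left(r \right)} = \frac{- 3 \left(1 + 2 \left(-3\right)\right) + 1}{r - 4} = \frac{- 3 \left(1 - 6\right) + 1}{-4 + r} = \frac{\left(-3\right) \left(-5\right) + 1}{-4 + r} = \frac{15 + 1}{-4 + r} = \frac{16}{-4 + r}$)
$y{\left(2,1 \right)} + f{\left(2 \right)} 10 = \left(2 - 4\right) + \frac{16}{-4 + 2} \cdot 10 = \left(2 - 4\right) + \frac{16}{-2} \cdot 10 = -2 + 16 \left(- \frac{1}{2}\right) 10 = -2 - 80 = -82$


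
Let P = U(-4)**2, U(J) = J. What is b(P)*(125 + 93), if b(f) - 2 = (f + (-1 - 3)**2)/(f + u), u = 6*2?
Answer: 4796/7 ≈ 685.14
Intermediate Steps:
P = 16 (P = (-4)**2 = 16)
u = 12
b(f) = 2 + (16 + f)/(12 + f) (b(f) = 2 + (f + (-1 - 3)**2)/(f + 12) = 2 + (f + (-4)**2)/(12 + f) = 2 + (f + 16)/(12 + f) = 2 + (16 + f)/(12 + f))
b(P)*(125 + 93) = ((40 + 3*16)/(12 + 16))*(125 + 93) = ((40 + 48)/28)*218 = ((1/28)*88)*218 = (22/7)*218 = 4796/7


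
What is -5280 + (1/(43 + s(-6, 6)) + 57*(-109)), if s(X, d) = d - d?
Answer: -494198/43 ≈ -11493.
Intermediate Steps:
s(X, d) = 0
-5280 + (1/(43 + s(-6, 6)) + 57*(-109)) = -5280 + (1/(43 + 0) + 57*(-109)) = -5280 + (1/43 - 6213) = -5280 - 267158/43 = -494198/43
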